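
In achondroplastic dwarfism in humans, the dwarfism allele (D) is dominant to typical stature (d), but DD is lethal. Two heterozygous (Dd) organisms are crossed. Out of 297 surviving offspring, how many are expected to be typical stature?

Cross: Dd × Dd
Punnett square offspring (before lethality): 1 DD, 2 Dd, 1 dd
The DD genotype is lethal (embryos die); surviving offspring: 2 Dd, 1 dd
typical stature: 1 out of 3 → fraction 1/3
Expected count = 1/3 × 297 = 99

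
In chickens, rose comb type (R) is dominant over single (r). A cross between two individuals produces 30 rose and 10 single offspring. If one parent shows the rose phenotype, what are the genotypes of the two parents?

Observed offspring: 30 rose, 10 single
The observed ratio simplifies to 3:1. Single (rr) offspring appear, so each parent must contribute one r allele. The parent stated to show rose carries R, so it is Rr. The other parent is then either Rr or rr: Rr × rr would give a 1:1 split, whereas Rr × Rr gives 3:1 — matching the data. So both parents are heterozygous (Rr × Rr).
Parent genotypes: Rr × Rr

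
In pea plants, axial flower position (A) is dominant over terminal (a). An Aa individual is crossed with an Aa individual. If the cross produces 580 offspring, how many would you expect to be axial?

Punnett square for Aa × Aa:
Offspring genotypes: 1 AA, 2 Aa, 1 aa
axial: 3, terminal: 1
axial: 3 out of 4 → fraction 3/4
Expected count = 3/4 × 580 = 435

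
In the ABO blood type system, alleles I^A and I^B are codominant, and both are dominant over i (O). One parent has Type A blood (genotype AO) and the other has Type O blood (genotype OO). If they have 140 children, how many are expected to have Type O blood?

Cross: AO × OO
Possible offspring genotypes: 2 AO, 2 OO
Blood type counts: 2 Type A, 2 Type O
Probability of Type O: 2/4 = 1/2
Expected count = 1/2 × 140 = 70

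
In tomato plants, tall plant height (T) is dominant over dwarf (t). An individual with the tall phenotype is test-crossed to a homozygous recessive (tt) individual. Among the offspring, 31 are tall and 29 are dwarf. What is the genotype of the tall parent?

Test cross: ? × tt
Offspring: 31 tall, 29 dwarf — approximately 1:1.
A 1:1 ratio in a test cross indicates the unknown parent is heterozygous (Tt).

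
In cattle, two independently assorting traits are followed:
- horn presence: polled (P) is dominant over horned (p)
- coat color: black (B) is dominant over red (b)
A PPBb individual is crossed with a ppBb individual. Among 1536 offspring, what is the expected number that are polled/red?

Dihybrid cross PPBb × ppBb — consider each gene separately:
horn presence: PP × pp → 4 Pp → 4 P_ (out of 4)
coat color: Bb × Bb → 1 BB, 2 Bb, 1 bb → 3 B_ : 1 bb (out of 4)
Combine (counts out of 4 × 4 = 16): polled/black (P_B_) = 4×3 = 12; polled/red (P_bb) = 4×1 = 4
Phenotype counts (out of 16): 12 polled/black, 4 polled/red
polled/red: 4 out of 16 → fraction 1/4
Expected count = 1/4 × 1536 = 384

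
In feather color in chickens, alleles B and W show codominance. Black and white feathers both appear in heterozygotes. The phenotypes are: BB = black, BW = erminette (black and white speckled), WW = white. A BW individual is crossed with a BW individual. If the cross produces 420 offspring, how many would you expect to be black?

Punnett square for BW × BW:
Offspring genotypes: 1 BB, 2 BW, 1 WW
Phenotype counts: 1 black, 2 erminette (black and white speckled), 1 white
black: 1 out of 4 → fraction 1/4
Expected count = 1/4 × 420 = 105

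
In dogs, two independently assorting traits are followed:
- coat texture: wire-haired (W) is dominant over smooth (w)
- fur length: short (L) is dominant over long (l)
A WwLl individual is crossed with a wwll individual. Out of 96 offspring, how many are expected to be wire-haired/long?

Dihybrid cross WwLl × wwll — consider each gene separately:
coat texture: Ww × ww → 2 Ww, 2 ww → 2 W_ : 2 ww (out of 4)
fur length: Ll × ll → 2 Ll, 2 ll → 2 L_ : 2 ll (out of 4)
Combine (counts out of 4 × 4 = 16): wire-haired/short (W_L_) = 2×2 = 4; wire-haired/long (W_ll) = 2×2 = 4; smooth/short (wwL_) = 2×2 = 4; smooth/long (wwll) = 2×2 = 4
Phenotype counts (out of 16): 4 wire-haired/short, 4 wire-haired/long, 4 smooth/short, 4 smooth/long
wire-haired/long: 4 out of 16 → fraction 1/4
Expected count = 1/4 × 96 = 24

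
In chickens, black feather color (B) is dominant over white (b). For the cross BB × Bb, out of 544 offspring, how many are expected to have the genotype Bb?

Punnett square for BB × Bb:
Offspring genotypes: 2 BB, 2 Bb
Total offspring: 4
Count with target: 2
Probability: 2/4 = 1/2
Expected count = 1/2 × 544 = 272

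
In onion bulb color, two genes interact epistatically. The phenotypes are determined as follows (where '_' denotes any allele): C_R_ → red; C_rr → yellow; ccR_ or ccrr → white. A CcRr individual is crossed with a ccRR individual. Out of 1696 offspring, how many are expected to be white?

Cross: CcRr × ccRR — consider each gene separately:
C gene: Cc × cc → 2 Cc, 2 cc → 2 C_ : 2 cc (out of 4)
R gene: Rr × RR → 2 RR, 2 Rr → 4 R_ (out of 4)
Genotype classes (out of 4 × 4 = 16): C_R_ = 2×4 = 8; ccR_ = 2×4 = 8
Apply the phenotype rules: C_R_ (8) → red; ccR_ (8) → white
Phenotype counts (out of 16): 8 red, 8 white
white: 8 out of 16 → fraction 1/2
Expected count = 1/2 × 1696 = 848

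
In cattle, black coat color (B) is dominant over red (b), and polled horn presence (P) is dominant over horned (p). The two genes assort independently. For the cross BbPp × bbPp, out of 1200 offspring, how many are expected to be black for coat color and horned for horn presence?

Dihybrid cross BbPp × bbPp — consider each gene separately:
coat color: Bb × bb → 2 Bb, 2 bb → 2 B_ : 2 bb (out of 4)
horn presence: Pp × Pp → 1 PP, 2 Pp, 1 pp → 3 P_ : 1 pp (out of 4)
Looking for: black (B_) and horned (pp)
P(black) = 2/4, P(horned) = 1/4
P(both) = 2/4 × 1/4 = 2/16 = 1/8
Expected count = 1/8 × 1200 = 150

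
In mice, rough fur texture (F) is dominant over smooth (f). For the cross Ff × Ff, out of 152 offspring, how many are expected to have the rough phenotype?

Punnett square for Ff × Ff:
Offspring genotypes: 1 FF, 2 Ff, 1 ff
Total offspring: 4
Count with target: 3
Probability: 3/4
Expected count = 3/4 × 152 = 114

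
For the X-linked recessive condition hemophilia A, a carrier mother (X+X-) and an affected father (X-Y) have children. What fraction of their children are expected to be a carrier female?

Cross: X+X- × X-Y
Offspring: 1 X+X-, 1 X+Y, 1 X-X-, 1 X-Y
Probability of a carrier female: 1/4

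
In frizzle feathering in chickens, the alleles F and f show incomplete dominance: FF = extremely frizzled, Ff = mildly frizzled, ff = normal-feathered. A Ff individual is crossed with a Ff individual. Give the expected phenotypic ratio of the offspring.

Punnett square for Ff × Ff:
Offspring genotypes: 1 FF, 2 Ff, 1 ff
Phenotype counts: 1 extremely frizzled, 2 mildly frizzled, 1 normal-feathered
Ratio: 1 extremely frizzled : 2 mildly frizzled : 1 normal-feathered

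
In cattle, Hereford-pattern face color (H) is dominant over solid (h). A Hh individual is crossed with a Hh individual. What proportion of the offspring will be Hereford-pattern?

Punnett square for Hh × Hh:
Offspring genotypes: 1 HH, 2 Hh, 1 hh
Hereford-pattern: 3, solid: 1
Hereford-pattern: 3 out of 4
Probability: 3/4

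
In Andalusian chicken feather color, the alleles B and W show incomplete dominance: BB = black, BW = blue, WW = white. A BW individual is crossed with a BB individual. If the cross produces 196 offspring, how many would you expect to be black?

Punnett square for BW × BB:
Offspring genotypes: 2 BB, 2 BW
Phenotype counts: 2 black, 2 blue
black: 2 out of 4 → fraction 1/2
Expected count = 1/2 × 196 = 98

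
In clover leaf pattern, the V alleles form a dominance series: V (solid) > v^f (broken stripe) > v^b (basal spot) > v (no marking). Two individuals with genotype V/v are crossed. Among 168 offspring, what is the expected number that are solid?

Cross: V/v × V/v
Allele dominance: V > v^f > v^b > v
Offspring genotypes: 1 V/V, 2 V/v, 1 v/v
Phenotype counts: 3 solid, 1 unmarked
solid: 3 out of 4 → fraction 3/4
Expected count = 3/4 × 168 = 126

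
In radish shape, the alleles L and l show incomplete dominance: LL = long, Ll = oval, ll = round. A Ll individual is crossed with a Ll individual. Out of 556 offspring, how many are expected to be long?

Punnett square for Ll × Ll:
Offspring genotypes: 1 LL, 2 Ll, 1 ll
Phenotype counts: 1 long, 2 oval, 1 round
long: 1 out of 4 → fraction 1/4
Expected count = 1/4 × 556 = 139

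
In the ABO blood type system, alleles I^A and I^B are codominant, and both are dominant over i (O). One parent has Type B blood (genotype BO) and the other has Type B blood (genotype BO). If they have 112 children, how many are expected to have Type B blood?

Cross: BO × BO
Possible offspring genotypes: 1 BB, 2 BO, 1 OO
Blood type counts: 3 Type B, 1 Type O
Probability of Type B: 3/4
Expected count = 3/4 × 112 = 84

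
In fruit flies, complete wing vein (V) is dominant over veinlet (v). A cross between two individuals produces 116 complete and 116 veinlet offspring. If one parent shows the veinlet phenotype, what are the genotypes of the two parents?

Observed offspring: 116 complete, 116 veinlet
The observed ratio simplifies to 1:1. One parent shows veinlet, so its genotype must be vv. A 1:1 offspring split requires the other parent to be heterozygous (Vv).
Parent genotypes: vv × Vv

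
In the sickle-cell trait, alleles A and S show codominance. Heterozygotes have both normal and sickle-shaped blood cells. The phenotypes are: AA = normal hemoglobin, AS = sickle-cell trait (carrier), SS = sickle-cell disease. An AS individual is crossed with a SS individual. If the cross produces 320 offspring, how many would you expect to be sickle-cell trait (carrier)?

Punnett square for AS × SS:
Offspring genotypes: 2 AS, 2 SS
Phenotype counts: 2 sickle-cell trait (carrier), 2 sickle-cell disease
sickle-cell trait (carrier): 2 out of 4 → fraction 1/2
Expected count = 1/2 × 320 = 160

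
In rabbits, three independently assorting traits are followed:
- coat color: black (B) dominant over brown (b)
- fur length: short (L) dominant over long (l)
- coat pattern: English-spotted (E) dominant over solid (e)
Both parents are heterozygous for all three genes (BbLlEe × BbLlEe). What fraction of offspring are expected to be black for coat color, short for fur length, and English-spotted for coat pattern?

Trihybrid cross: BbLlEe × BbLlEe
Each trait segregates independently with a 3:1 phenotypic ratio, so each gene contributes 3/4 (dominant) or 1/4 (recessive).
Target: black (coat color), short (fur length), English-spotted (coat pattern)
Probability = product of independent per-trait probabilities
= 3/4 × 3/4 × 3/4 = 27/64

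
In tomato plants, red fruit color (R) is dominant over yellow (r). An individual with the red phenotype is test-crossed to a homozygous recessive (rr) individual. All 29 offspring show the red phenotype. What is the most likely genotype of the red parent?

Test cross: ? × rr
All offspring are red.
If the unknown parent were heterozygous (Rr), about half of 29 offspring would be yellow; none are. The unknown parent is most likely homozygous dominant (RR).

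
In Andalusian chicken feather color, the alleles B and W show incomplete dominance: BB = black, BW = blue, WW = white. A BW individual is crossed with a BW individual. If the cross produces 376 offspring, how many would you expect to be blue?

Punnett square for BW × BW:
Offspring genotypes: 1 BB, 2 BW, 1 WW
Phenotype counts: 1 black, 2 blue, 1 white
blue: 2 out of 4 → fraction 1/2
Expected count = 1/2 × 376 = 188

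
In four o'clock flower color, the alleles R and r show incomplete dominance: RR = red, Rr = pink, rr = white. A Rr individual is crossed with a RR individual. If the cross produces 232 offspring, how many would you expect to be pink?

Punnett square for Rr × RR:
Offspring genotypes: 2 RR, 2 Rr
Phenotype counts: 2 red, 2 pink
pink: 2 out of 4 → fraction 1/2
Expected count = 1/2 × 232 = 116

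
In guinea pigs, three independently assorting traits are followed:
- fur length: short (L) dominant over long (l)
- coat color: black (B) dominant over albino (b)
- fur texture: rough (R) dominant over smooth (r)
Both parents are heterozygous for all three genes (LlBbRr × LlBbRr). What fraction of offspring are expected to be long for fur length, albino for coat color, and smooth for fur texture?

Trihybrid cross: LlBbRr × LlBbRr
Each trait segregates independently with a 3:1 phenotypic ratio, so each gene contributes 3/4 (dominant) or 1/4 (recessive).
Target: long (fur length), albino (coat color), smooth (fur texture)
Probability = product of independent per-trait probabilities
= 1/4 × 1/4 × 1/4 = 1/64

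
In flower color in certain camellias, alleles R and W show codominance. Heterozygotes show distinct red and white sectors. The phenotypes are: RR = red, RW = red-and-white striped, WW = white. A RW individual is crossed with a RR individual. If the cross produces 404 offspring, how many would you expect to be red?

Punnett square for RW × RR:
Offspring genotypes: 2 RR, 2 RW
Phenotype counts: 2 red, 2 red-and-white striped
red: 2 out of 4 → fraction 1/2
Expected count = 1/2 × 404 = 202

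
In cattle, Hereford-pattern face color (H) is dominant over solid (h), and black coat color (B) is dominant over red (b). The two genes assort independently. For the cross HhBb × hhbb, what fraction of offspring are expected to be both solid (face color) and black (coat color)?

Dihybrid cross HhBb × hhbb — consider each gene separately:
face color: Hh × hh → 2 Hh, 2 hh → 2 H_ : 2 hh (out of 4)
coat color: Bb × bb → 2 Bb, 2 bb → 2 B_ : 2 bb (out of 4)
Looking for: solid (hh) and black (B_)
P(solid) = 2/4, P(black) = 2/4
P(both) = 2/4 × 2/4 = 4/16 = 1/4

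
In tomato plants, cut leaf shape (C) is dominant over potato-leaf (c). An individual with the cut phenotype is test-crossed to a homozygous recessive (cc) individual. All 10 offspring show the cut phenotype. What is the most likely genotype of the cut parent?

Test cross: ? × cc
All offspring are cut.
If the unknown parent were heterozygous (Cc), about half of 10 offspring would be potato-leaf; none are. The unknown parent is most likely homozygous dominant (CC).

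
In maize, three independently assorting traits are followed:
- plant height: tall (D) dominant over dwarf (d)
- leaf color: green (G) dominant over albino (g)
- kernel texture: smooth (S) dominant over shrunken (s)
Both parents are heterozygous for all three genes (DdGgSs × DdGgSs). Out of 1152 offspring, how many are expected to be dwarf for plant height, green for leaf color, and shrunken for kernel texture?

Trihybrid cross: DdGgSs × DdGgSs
Each trait segregates independently with a 3:1 phenotypic ratio, so each gene contributes 3/4 (dominant) or 1/4 (recessive).
Target: dwarf (plant height), green (leaf color), shrunken (kernel texture)
Probability = product of independent per-trait probabilities
= 1/4 × 3/4 × 1/4 = 3/64
Expected count = 3/64 × 1152 = 54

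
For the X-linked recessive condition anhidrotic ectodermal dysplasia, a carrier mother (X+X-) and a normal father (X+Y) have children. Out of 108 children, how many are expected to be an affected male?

Cross: X+X- × X+Y
Offspring: 1 X+X+, 1 X+Y, 1 X+X-, 1 X-Y
Probability of an affected male: 1/4
Expected count = 1/4 × 108 = 27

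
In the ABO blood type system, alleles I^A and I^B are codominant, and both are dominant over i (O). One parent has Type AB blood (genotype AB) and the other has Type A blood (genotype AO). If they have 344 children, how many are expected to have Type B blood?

Cross: AB × AO
Possible offspring genotypes: 1 AA, 1 AO, 1 AB, 1 BO
Blood type counts: 2 Type A, 1 Type AB, 1 Type B
Probability of Type B: 1/4
Expected count = 1/4 × 344 = 86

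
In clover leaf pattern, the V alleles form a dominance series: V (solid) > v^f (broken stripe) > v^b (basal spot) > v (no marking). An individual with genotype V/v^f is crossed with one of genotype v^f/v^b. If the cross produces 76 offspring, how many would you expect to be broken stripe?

Cross: V/v^f × v^f/v^b
Allele dominance: V > v^f > v^b > v
Offspring genotypes: 1 V/v^f, 1 V/v^b, 1 v^f/v^f, 1 v^f/v^b
Phenotype counts: 2 solid, 2 broken stripe
broken stripe: 2 out of 4 → fraction 1/2
Expected count = 1/2 × 76 = 38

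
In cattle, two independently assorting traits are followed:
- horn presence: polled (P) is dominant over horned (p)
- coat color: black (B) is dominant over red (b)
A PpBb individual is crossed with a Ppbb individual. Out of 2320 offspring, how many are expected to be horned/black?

Dihybrid cross PpBb × Ppbb — consider each gene separately:
horn presence: Pp × Pp → 1 PP, 2 Pp, 1 pp → 3 P_ : 1 pp (out of 4)
coat color: Bb × bb → 2 Bb, 2 bb → 2 B_ : 2 bb (out of 4)
Combine (counts out of 4 × 4 = 16): polled/black (P_B_) = 3×2 = 6; polled/red (P_bb) = 3×2 = 6; horned/black (ppB_) = 1×2 = 2; horned/red (ppbb) = 1×2 = 2
Phenotype counts (out of 16): 6 polled/black, 6 polled/red, 2 horned/black, 2 horned/red
horned/black: 2 out of 16 → fraction 1/8
Expected count = 1/8 × 2320 = 290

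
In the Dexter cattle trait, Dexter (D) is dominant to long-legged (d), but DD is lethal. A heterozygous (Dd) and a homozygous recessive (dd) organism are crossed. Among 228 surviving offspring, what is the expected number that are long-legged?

Cross: Dd × dd
Punnett square offspring (before lethality): 2 Dd, 2 dd
No DD offspring are produced in this cross.
long-legged: 2 out of 4 → fraction 1/2
Expected count = 1/2 × 228 = 114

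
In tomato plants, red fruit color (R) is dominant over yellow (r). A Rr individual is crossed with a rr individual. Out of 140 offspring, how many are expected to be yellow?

Punnett square for Rr × rr:
Offspring genotypes: 2 Rr, 2 rr
red: 2, yellow: 2
yellow: 2 out of 4 → fraction 1/2
Expected count = 1/2 × 140 = 70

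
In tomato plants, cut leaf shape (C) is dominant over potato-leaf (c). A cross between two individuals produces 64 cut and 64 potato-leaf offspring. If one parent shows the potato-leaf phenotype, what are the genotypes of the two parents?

Observed offspring: 64 cut, 64 potato-leaf
The observed ratio simplifies to 1:1. One parent shows potato-leaf, so its genotype must be cc. A 1:1 offspring split requires the other parent to be heterozygous (Cc).
Parent genotypes: cc × Cc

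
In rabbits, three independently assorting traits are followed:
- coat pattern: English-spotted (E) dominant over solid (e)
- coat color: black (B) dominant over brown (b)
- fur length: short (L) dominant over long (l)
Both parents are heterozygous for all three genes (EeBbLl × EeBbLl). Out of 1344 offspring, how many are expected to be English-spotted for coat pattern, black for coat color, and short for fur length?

Trihybrid cross: EeBbLl × EeBbLl
Each trait segregates independently with a 3:1 phenotypic ratio, so each gene contributes 3/4 (dominant) or 1/4 (recessive).
Target: English-spotted (coat pattern), black (coat color), short (fur length)
Probability = product of independent per-trait probabilities
= 3/4 × 3/4 × 3/4 = 27/64
Expected count = 27/64 × 1344 = 567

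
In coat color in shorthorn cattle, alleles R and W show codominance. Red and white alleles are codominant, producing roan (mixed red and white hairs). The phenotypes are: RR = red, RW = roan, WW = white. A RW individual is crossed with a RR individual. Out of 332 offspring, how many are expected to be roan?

Punnett square for RW × RR:
Offspring genotypes: 2 RR, 2 RW
Phenotype counts: 2 red, 2 roan
roan: 2 out of 4 → fraction 1/2
Expected count = 1/2 × 332 = 166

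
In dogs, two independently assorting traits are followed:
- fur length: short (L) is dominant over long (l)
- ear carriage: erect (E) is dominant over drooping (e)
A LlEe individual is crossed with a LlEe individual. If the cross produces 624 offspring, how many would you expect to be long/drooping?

Dihybrid cross LlEe × LlEe — consider each gene separately:
fur length: Ll × Ll → 1 LL, 2 Ll, 1 ll → 3 L_ : 1 ll (out of 4)
ear carriage: Ee × Ee → 1 EE, 2 Ee, 1 ee → 3 E_ : 1 ee (out of 4)
Combine (counts out of 4 × 4 = 16): short/erect (L_E_) = 3×3 = 9; short/drooping (L_ee) = 3×1 = 3; long/erect (llE_) = 1×3 = 3; long/drooping (llee) = 1×1 = 1
Phenotype counts (out of 16): 9 short/erect, 3 short/drooping, 3 long/erect, 1 long/drooping
long/drooping: 1 out of 16 → fraction 1/16
Expected count = 1/16 × 624 = 39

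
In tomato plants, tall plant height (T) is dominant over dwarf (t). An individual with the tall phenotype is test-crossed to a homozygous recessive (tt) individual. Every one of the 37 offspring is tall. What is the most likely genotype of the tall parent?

Test cross: ? × tt
All offspring are tall.
If the unknown parent were heterozygous (Tt), about half of 37 offspring would be dwarf; none are. The unknown parent is most likely homozygous dominant (TT).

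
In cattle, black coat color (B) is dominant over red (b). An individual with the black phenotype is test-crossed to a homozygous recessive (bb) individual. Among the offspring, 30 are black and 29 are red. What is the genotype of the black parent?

Test cross: ? × bb
Offspring: 30 black, 29 red — approximately 1:1.
A 1:1 ratio in a test cross indicates the unknown parent is heterozygous (Bb).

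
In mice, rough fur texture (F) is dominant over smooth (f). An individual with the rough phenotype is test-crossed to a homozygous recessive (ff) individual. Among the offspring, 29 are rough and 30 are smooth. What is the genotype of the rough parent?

Test cross: ? × ff
Offspring: 29 rough, 30 smooth — approximately 1:1.
A 1:1 ratio in a test cross indicates the unknown parent is heterozygous (Ff).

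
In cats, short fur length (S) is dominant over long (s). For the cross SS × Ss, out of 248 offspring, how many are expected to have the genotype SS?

Punnett square for SS × Ss:
Offspring genotypes: 2 SS, 2 Ss
Total offspring: 4
Count with target: 2
Probability: 2/4 = 1/2
Expected count = 1/2 × 248 = 124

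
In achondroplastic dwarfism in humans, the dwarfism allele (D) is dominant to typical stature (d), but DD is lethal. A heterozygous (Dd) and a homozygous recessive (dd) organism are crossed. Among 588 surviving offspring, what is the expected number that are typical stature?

Cross: Dd × dd
Punnett square offspring (before lethality): 2 Dd, 2 dd
No DD offspring are produced in this cross.
typical stature: 2 out of 4 → fraction 1/2
Expected count = 1/2 × 588 = 294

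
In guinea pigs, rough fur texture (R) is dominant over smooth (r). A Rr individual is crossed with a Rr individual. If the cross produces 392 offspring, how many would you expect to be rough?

Punnett square for Rr × Rr:
Offspring genotypes: 1 RR, 2 Rr, 1 rr
rough: 3, smooth: 1
rough: 3 out of 4 → fraction 3/4
Expected count = 3/4 × 392 = 294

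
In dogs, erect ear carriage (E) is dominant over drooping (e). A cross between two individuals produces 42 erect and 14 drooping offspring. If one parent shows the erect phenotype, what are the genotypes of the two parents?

Observed offspring: 42 erect, 14 drooping
The observed ratio simplifies to 3:1. Drooping (ee) offspring appear, so each parent must contribute one e allele. The parent stated to show erect carries E, so it is Ee. The other parent is then either Ee or ee: Ee × ee would give a 1:1 split, whereas Ee × Ee gives 3:1 — matching the data. So both parents are heterozygous (Ee × Ee).
Parent genotypes: Ee × Ee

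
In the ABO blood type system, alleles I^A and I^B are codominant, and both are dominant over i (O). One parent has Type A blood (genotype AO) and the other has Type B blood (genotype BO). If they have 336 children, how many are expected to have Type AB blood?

Cross: AO × BO
Possible offspring genotypes: 1 AB, 1 AO, 1 BO, 1 OO
Blood type counts: 1 Type AB, 1 Type A, 1 Type B, 1 Type O
Probability of Type AB: 1/4
Expected count = 1/4 × 336 = 84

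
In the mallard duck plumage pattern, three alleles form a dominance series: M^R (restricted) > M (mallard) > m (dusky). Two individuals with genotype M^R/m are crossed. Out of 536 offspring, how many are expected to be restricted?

Cross: M^R/m × M^R/m
Allele dominance: M^R > M > m
Offspring genotypes: 1 M^R/M^R, 2 M^R/m, 1 m/m
Phenotype counts: 3 restricted, 1 dusky
restricted: 3 out of 4 → fraction 3/4
Expected count = 3/4 × 536 = 402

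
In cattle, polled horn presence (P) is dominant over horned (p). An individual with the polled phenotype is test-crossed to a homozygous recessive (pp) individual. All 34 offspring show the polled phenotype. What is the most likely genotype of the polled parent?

Test cross: ? × pp
All offspring are polled.
If the unknown parent were heterozygous (Pp), about half of 34 offspring would be horned; none are. The unknown parent is most likely homozygous dominant (PP).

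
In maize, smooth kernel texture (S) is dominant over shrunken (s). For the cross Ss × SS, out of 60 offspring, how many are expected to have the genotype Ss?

Punnett square for Ss × SS:
Offspring genotypes: 2 SS, 2 Ss
Total offspring: 4
Count with target: 2
Probability: 2/4 = 1/2
Expected count = 1/2 × 60 = 30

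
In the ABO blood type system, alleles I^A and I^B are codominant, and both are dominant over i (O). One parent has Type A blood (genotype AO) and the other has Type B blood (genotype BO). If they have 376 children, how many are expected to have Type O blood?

Cross: AO × BO
Possible offspring genotypes: 1 AB, 1 AO, 1 BO, 1 OO
Blood type counts: 1 Type AB, 1 Type A, 1 Type B, 1 Type O
Probability of Type O: 1/4
Expected count = 1/4 × 376 = 94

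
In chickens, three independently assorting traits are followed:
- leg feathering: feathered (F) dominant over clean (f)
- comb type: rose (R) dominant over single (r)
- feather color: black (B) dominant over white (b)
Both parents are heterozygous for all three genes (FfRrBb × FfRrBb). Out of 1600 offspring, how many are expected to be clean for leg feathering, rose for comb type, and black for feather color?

Trihybrid cross: FfRrBb × FfRrBb
Each trait segregates independently with a 3:1 phenotypic ratio, so each gene contributes 3/4 (dominant) or 1/4 (recessive).
Target: clean (leg feathering), rose (comb type), black (feather color)
Probability = product of independent per-trait probabilities
= 1/4 × 3/4 × 3/4 = 9/64
Expected count = 9/64 × 1600 = 225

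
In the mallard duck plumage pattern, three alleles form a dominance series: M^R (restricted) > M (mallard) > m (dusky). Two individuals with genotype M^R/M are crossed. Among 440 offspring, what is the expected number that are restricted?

Cross: M^R/M × M^R/M
Allele dominance: M^R > M > m
Offspring genotypes: 1 M^R/M^R, 2 M^R/M, 1 M/M
Phenotype counts: 3 restricted, 1 mallard
restricted: 3 out of 4 → fraction 3/4
Expected count = 3/4 × 440 = 330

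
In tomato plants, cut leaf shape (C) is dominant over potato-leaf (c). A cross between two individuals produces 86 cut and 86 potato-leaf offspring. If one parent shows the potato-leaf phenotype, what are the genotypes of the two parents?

Observed offspring: 86 cut, 86 potato-leaf
The observed ratio simplifies to 1:1. One parent shows potato-leaf, so its genotype must be cc. A 1:1 offspring split requires the other parent to be heterozygous (Cc).
Parent genotypes: cc × Cc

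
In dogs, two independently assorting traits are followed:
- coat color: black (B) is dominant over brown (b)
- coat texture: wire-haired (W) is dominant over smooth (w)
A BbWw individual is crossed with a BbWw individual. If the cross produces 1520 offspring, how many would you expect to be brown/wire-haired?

Dihybrid cross BbWw × BbWw — consider each gene separately:
coat color: Bb × Bb → 1 BB, 2 Bb, 1 bb → 3 B_ : 1 bb (out of 4)
coat texture: Ww × Ww → 1 WW, 2 Ww, 1 ww → 3 W_ : 1 ww (out of 4)
Combine (counts out of 4 × 4 = 16): black/wire-haired (B_W_) = 3×3 = 9; black/smooth (B_ww) = 3×1 = 3; brown/wire-haired (bbW_) = 1×3 = 3; brown/smooth (bbww) = 1×1 = 1
Phenotype counts (out of 16): 9 black/wire-haired, 3 black/smooth, 3 brown/wire-haired, 1 brown/smooth
brown/wire-haired: 3 out of 16 → fraction 3/16
Expected count = 3/16 × 1520 = 285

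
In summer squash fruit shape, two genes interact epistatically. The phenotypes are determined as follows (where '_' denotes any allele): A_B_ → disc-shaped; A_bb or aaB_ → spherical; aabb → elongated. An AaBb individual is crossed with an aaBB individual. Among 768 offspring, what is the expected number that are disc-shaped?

Cross: AaBb × aaBB — consider each gene separately:
A gene: Aa × aa → 2 Aa, 2 aa → 2 A_ : 2 aa (out of 4)
B gene: Bb × BB → 2 BB, 2 Bb → 4 B_ (out of 4)
Genotype classes (out of 4 × 4 = 16): A_B_ = 2×4 = 8; aaB_ = 2×4 = 8
Apply the phenotype rules: A_B_ (8) → disc-shaped; aaB_ (8) → spherical
Phenotype counts (out of 16): 8 disc-shaped, 8 spherical
disc-shaped: 8 out of 16 → fraction 1/2
Expected count = 1/2 × 768 = 384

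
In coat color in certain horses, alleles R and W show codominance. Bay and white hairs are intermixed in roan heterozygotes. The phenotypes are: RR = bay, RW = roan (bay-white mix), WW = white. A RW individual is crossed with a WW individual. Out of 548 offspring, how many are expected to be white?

Punnett square for RW × WW:
Offspring genotypes: 2 RW, 2 WW
Phenotype counts: 2 roan (bay-white mix), 2 white
white: 2 out of 4 → fraction 1/2
Expected count = 1/2 × 548 = 274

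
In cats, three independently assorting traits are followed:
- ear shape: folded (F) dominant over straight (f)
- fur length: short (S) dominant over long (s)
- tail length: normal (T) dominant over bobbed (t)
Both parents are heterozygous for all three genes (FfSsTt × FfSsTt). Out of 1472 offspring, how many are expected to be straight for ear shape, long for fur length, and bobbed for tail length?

Trihybrid cross: FfSsTt × FfSsTt
Each trait segregates independently with a 3:1 phenotypic ratio, so each gene contributes 3/4 (dominant) or 1/4 (recessive).
Target: straight (ear shape), long (fur length), bobbed (tail length)
Probability = product of independent per-trait probabilities
= 1/4 × 1/4 × 1/4 = 1/64
Expected count = 1/64 × 1472 = 23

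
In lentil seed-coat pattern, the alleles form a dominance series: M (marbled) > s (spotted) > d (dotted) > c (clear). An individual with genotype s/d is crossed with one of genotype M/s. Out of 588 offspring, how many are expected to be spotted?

Cross: s/d × M/s
Allele dominance: M > s > d > c
Offspring genotypes: 1 M/s, 1 s/s, 1 M/d, 1 s/d
Phenotype counts: 2 marbled, 2 spotted
spotted: 2 out of 4 → fraction 1/2
Expected count = 1/2 × 588 = 294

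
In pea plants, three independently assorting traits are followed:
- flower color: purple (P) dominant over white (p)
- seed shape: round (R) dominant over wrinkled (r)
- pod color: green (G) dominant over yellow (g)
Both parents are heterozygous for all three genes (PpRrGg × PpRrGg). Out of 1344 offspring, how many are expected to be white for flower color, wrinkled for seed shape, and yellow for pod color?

Trihybrid cross: PpRrGg × PpRrGg
Each trait segregates independently with a 3:1 phenotypic ratio, so each gene contributes 3/4 (dominant) or 1/4 (recessive).
Target: white (flower color), wrinkled (seed shape), yellow (pod color)
Probability = product of independent per-trait probabilities
= 1/4 × 1/4 × 1/4 = 1/64
Expected count = 1/64 × 1344 = 21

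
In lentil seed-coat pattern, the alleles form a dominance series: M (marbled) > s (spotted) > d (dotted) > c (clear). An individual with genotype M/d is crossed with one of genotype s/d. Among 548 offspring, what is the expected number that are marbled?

Cross: M/d × s/d
Allele dominance: M > s > d > c
Offspring genotypes: 1 M/s, 1 M/d, 1 s/d, 1 d/d
Phenotype counts: 2 marbled, 1 spotted, 1 dotted
marbled: 2 out of 4 → fraction 1/2
Expected count = 1/2 × 548 = 274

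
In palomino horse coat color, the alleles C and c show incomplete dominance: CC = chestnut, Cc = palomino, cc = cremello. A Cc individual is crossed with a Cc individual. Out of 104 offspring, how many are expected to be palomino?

Punnett square for Cc × Cc:
Offspring genotypes: 1 CC, 2 Cc, 1 cc
Phenotype counts: 1 chestnut, 2 palomino, 1 cremello
palomino: 2 out of 4 → fraction 1/2
Expected count = 1/2 × 104 = 52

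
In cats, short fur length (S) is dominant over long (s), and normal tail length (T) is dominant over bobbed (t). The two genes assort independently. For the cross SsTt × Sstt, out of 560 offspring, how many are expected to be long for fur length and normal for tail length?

Dihybrid cross SsTt × Sstt — consider each gene separately:
fur length: Ss × Ss → 1 SS, 2 Ss, 1 ss → 3 S_ : 1 ss (out of 4)
tail length: Tt × tt → 2 Tt, 2 tt → 2 T_ : 2 tt (out of 4)
Looking for: long (ss) and normal (T_)
P(long) = 1/4, P(normal) = 2/4
P(both) = 1/4 × 2/4 = 2/16 = 1/8
Expected count = 1/8 × 560 = 70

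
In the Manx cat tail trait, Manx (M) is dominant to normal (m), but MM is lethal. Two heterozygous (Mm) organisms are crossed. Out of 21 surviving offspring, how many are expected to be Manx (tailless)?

Cross: Mm × Mm
Punnett square offspring (before lethality): 1 MM, 2 Mm, 1 mm
The MM genotype is lethal (embryos die); surviving offspring: 2 Mm, 1 mm
Manx (tailless): 2 out of 3 → fraction 2/3
Expected count = 2/3 × 21 = 14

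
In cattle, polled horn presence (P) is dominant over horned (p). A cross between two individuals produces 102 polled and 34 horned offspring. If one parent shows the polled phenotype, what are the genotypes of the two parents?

Observed offspring: 102 polled, 34 horned
The observed ratio simplifies to 3:1. Horned (pp) offspring appear, so each parent must contribute one p allele. The parent stated to show polled carries P, so it is Pp. The other parent is then either Pp or pp: Pp × pp would give a 1:1 split, whereas Pp × Pp gives 3:1 — matching the data. So both parents are heterozygous (Pp × Pp).
Parent genotypes: Pp × Pp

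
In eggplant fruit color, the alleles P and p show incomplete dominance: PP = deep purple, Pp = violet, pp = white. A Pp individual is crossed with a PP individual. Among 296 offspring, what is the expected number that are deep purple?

Punnett square for Pp × PP:
Offspring genotypes: 2 PP, 2 Pp
Phenotype counts: 2 deep purple, 2 violet
deep purple: 2 out of 4 → fraction 1/2
Expected count = 1/2 × 296 = 148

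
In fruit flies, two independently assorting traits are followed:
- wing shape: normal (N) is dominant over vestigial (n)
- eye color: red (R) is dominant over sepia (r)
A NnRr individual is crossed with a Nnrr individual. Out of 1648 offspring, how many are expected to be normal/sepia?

Dihybrid cross NnRr × Nnrr — consider each gene separately:
wing shape: Nn × Nn → 1 NN, 2 Nn, 1 nn → 3 N_ : 1 nn (out of 4)
eye color: Rr × rr → 2 Rr, 2 rr → 2 R_ : 2 rr (out of 4)
Combine (counts out of 4 × 4 = 16): normal/red (N_R_) = 3×2 = 6; normal/sepia (N_rr) = 3×2 = 6; vestigial/red (nnR_) = 1×2 = 2; vestigial/sepia (nnrr) = 1×2 = 2
Phenotype counts (out of 16): 6 normal/red, 6 normal/sepia, 2 vestigial/red, 2 vestigial/sepia
normal/sepia: 6 out of 16 → fraction 3/8
Expected count = 3/8 × 1648 = 618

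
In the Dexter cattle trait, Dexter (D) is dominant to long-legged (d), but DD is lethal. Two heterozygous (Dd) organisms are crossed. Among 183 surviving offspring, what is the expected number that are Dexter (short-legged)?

Cross: Dd × Dd
Punnett square offspring (before lethality): 1 DD, 2 Dd, 1 dd
The DD genotype is lethal (embryos die); surviving offspring: 2 Dd, 1 dd
Dexter (short-legged): 2 out of 3 → fraction 2/3
Expected count = 2/3 × 183 = 122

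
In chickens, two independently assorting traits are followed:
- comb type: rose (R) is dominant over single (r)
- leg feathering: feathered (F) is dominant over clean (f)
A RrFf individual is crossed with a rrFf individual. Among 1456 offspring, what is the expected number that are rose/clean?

Dihybrid cross RrFf × rrFf — consider each gene separately:
comb type: Rr × rr → 2 Rr, 2 rr → 2 R_ : 2 rr (out of 4)
leg feathering: Ff × Ff → 1 FF, 2 Ff, 1 ff → 3 F_ : 1 ff (out of 4)
Combine (counts out of 4 × 4 = 16): rose/feathered (R_F_) = 2×3 = 6; rose/clean (R_ff) = 2×1 = 2; single/feathered (rrF_) = 2×3 = 6; single/clean (rrff) = 2×1 = 2
Phenotype counts (out of 16): 6 rose/feathered, 2 rose/clean, 6 single/feathered, 2 single/clean
rose/clean: 2 out of 16 → fraction 1/8
Expected count = 1/8 × 1456 = 182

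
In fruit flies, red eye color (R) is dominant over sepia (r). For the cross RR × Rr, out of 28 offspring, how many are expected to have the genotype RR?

Punnett square for RR × Rr:
Offspring genotypes: 2 RR, 2 Rr
Total offspring: 4
Count with target: 2
Probability: 2/4 = 1/2
Expected count = 1/2 × 28 = 14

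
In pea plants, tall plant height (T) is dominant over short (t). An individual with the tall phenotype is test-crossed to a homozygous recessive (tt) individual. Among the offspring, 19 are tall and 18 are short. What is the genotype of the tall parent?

Test cross: ? × tt
Offspring: 19 tall, 18 short — approximately 1:1.
A 1:1 ratio in a test cross indicates the unknown parent is heterozygous (Tt).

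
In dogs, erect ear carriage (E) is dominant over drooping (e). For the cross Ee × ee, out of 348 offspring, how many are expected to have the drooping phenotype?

Punnett square for Ee × ee:
Offspring genotypes: 2 Ee, 2 ee
Total offspring: 4
Count with target: 2
Probability: 2/4 = 1/2
Expected count = 1/2 × 348 = 174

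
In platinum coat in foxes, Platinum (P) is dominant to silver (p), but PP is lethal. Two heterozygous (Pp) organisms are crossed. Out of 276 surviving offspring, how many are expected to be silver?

Cross: Pp × Pp
Punnett square offspring (before lethality): 1 PP, 2 Pp, 1 pp
The PP genotype is lethal (embryos die); surviving offspring: 2 Pp, 1 pp
silver: 1 out of 3 → fraction 1/3
Expected count = 1/3 × 276 = 92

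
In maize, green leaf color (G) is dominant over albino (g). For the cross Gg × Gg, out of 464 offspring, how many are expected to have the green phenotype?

Punnett square for Gg × Gg:
Offspring genotypes: 1 GG, 2 Gg, 1 gg
Total offspring: 4
Count with target: 3
Probability: 3/4
Expected count = 3/4 × 464 = 348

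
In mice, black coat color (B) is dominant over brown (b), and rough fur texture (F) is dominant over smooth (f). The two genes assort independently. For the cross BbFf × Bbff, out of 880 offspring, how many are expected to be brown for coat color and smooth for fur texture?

Dihybrid cross BbFf × Bbff — consider each gene separately:
coat color: Bb × Bb → 1 BB, 2 Bb, 1 bb → 3 B_ : 1 bb (out of 4)
fur texture: Ff × ff → 2 Ff, 2 ff → 2 F_ : 2 ff (out of 4)
Looking for: brown (bb) and smooth (ff)
P(brown) = 1/4, P(smooth) = 2/4
P(both) = 1/4 × 2/4 = 2/16 = 1/8
Expected count = 1/8 × 880 = 110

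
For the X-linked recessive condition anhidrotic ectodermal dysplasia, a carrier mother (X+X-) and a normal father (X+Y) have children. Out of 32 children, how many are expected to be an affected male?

Cross: X+X- × X+Y
Offspring: 1 X+X+, 1 X+Y, 1 X+X-, 1 X-Y
Probability of an affected male: 1/4
Expected count = 1/4 × 32 = 8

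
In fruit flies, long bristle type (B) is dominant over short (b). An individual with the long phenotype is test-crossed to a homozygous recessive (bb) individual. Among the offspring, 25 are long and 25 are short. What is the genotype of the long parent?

Test cross: ? × bb
Offspring: 25 long, 25 short — approximately 1:1.
A 1:1 ratio in a test cross indicates the unknown parent is heterozygous (Bb).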